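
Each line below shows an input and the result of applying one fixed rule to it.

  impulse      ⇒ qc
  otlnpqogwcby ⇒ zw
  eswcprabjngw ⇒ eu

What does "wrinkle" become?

In each case the input is transformed by: shift every letter 2 places backward in the alphabet (wrapping around), then keep only the last 2 characters.
For "wrinkle", step one produces "upglijc"; step two turns that into "jc".
(Check on "impulse": → "gknsjqc" → "qc" ✓)

jc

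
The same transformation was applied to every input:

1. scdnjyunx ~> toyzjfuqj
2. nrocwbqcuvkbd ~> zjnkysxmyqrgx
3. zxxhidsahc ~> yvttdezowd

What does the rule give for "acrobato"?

The rule is to shift every letter 4 places backward in the alphabet (wrapping around), then move the last character to the front.
Applying that to "acrobato" gives "kwynkxwp".

kwynkxwp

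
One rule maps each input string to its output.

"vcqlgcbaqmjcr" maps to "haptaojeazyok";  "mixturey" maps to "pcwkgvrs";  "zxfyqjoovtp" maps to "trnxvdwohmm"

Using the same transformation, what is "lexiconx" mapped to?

mlvjcvga

Rule — move the last 3 characters to the front (rotate right by 3), then shift every letter 2 places backward in the alphabet (wrapping around).
Working it through for "lexiconx": intermediate "onxlexic", final "mlvjcvga".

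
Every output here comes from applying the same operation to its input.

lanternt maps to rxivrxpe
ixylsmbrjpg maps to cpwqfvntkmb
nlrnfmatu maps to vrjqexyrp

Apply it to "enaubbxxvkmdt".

The rule is to move the first 2 characters to the end (rotate left by 2), then shift every letter 4 places forward in the alphabet (wrapping around).
"enaubbxxvkmdt" → "aubbxxvkmdten" → "eyffbbzoqhxir".
(Check on "lanternt": → "nterntla" → "rxivrxpe" ✓)

eyffbbzoqhxir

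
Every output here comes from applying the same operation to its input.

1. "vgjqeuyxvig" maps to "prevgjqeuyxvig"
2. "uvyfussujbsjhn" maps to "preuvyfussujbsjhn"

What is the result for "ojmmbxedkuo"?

What's happening: prepend "pre".
So "ojmmbxedkuo" becomes "preojmmbxedkuo".

preojmmbxedkuo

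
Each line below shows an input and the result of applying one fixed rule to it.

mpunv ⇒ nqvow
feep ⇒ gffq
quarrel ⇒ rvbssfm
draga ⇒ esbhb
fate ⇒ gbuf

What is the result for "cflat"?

The transformation: shift every letter 1 place forward in the alphabet (wrapping around).
So "cflat" becomes "dgmbu".

dgmbu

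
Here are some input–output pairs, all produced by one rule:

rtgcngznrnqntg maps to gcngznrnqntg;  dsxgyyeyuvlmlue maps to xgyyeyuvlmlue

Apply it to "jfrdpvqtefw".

rdpvqtefw

What's happening: delete the first 2 characters.
So "jfrdpvqtefw" becomes "rdpvqtefw".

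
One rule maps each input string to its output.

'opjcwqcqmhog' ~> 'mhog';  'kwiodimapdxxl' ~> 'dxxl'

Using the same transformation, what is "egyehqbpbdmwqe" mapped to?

Looking at the pairs, the operation is to keep only the last 4 characters.
"egyehqbpbdmwqe" → "mwqe".

mwqe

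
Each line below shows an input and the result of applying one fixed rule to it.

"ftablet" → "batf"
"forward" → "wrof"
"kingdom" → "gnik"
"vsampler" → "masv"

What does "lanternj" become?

Looking at the pairs, the operation is to reverse the string, then keep only the last 4 characters.
Applying both steps to "lanternj": "jnretnal", then "tnal".

tnal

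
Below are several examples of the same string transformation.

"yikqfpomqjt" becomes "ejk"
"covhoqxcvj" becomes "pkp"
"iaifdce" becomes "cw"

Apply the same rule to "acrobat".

lu

The transformation: keep one character in every 3, starting at position 3 (positions 3rd, 6th, 9th, ...), then shift every letter 6 places backward in the alphabet (wrapping around).
Starting from "acrobat": after the first operation, "ra"; after the second, "lu".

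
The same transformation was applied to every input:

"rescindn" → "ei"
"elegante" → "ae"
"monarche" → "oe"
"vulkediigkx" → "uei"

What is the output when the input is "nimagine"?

ie

Rule — keep one character in every 3, starting at position 2 (positions 2nd, 5th, 8th, ...), then keep only the vowels.
Applying that to "nimagine" gives "ie".
(Check on "vulkediigkx": → "ueix" → "uei" ✓)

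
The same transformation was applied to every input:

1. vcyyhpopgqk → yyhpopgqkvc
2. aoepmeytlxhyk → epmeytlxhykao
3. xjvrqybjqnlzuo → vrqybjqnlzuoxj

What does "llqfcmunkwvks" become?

The rule is to move the first 2 characters to the end (rotate left by 2).
Applying that to "llqfcmunkwvks" gives "qfcmunkwvksll".

qfcmunkwvksll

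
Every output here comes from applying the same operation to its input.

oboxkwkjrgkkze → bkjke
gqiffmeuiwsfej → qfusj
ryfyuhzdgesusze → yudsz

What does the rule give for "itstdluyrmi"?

tdyi

The rule is to keep one character in every 3, starting at position 2 (positions 2nd, 5th, 8th, ...).
On "itstdluyrmi" that produces "tdyi".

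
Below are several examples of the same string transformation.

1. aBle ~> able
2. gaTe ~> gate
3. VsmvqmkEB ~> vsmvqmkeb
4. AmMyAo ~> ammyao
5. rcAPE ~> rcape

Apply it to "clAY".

clay

The pattern: convert every letter to lowercase.
So "clAY" becomes "clay".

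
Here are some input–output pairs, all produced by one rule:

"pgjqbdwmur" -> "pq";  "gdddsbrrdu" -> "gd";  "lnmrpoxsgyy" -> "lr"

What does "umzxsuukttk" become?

ux

In each case the input is transformed by: keep one character in every 3, starting at position 1 (positions 1st, 4th, 7th, ...), then keep only the first 2 characters.
For "umzxsuukttk", step one produces "uxut"; step two turns that into "ux".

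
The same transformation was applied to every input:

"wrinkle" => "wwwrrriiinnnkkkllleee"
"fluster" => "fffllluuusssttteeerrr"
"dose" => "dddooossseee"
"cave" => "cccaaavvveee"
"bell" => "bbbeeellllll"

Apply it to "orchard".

ooorrrccchhhaaarrrddd

The rule is to repeat every character 3 times.
Doing the same to "orchard": "ooorrrccchhhaaarrrddd".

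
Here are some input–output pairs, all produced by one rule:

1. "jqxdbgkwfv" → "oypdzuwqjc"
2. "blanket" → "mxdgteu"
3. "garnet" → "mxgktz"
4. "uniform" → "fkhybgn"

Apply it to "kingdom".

fhwzgbd

Rule — shift every letter 7 places backward in the alphabet (wrapping around), then reverse the string.
Applying both steps to "kingdom": "dbgzwhf", then "fhwzgbd".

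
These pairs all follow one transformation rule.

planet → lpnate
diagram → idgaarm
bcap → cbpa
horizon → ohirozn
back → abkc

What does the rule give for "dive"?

idev

Looking at the pairs, the operation is to swap each adjacent pair of characters (1↔2, 3↔4, ...).
"dive" → "idev".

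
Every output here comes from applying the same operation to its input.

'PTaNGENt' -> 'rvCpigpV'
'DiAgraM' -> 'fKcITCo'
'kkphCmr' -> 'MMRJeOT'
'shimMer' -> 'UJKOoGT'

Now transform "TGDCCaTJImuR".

vifeeCvlkOWt

The rule is to flip the case of every letter, then shift every letter 2 places forward in the alphabet (wrapping around).
Working it through for "TGDCCaTJImuR": intermediate "tgdccAtjiMUr", final "vifeeCvlkOWt".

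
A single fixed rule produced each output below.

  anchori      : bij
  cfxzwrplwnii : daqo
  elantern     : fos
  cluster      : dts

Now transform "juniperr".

kjs

The transformation: shift every letter 1 place forward in the alphabet (wrapping around), then keep one character in every 3, starting at position 1 (positions 1st, 4th, 7th, ...).
Starting from "juniperr": after the first operation, "kvojqfss"; after the second, "kjs".
(Check on "anchori": → "bodipsj" → "bij" ✓)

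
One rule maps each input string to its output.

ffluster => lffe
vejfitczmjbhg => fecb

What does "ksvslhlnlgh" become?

The transformation: sort the characters into reverse alphabetical order, then keep only the last 4 characters.
On "ksvslhlnlgh": the first step gives "vssnlllkhhg", and the second then gives "khhg".

khhg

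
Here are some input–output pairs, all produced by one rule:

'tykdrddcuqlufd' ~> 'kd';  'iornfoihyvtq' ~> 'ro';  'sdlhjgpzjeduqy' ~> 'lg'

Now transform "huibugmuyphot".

ig

In each case the input is transformed by: keep one character in every 3, starting at position 3 (positions 3rd, 6th, 9th, ...), then delete the last 2 characters.
On "huibugmuyphot": the first step gives "igyo", and the second then gives "ig".
(Check on "sdlhjgpzjeduqy": → "lgju" → "lg" ✓)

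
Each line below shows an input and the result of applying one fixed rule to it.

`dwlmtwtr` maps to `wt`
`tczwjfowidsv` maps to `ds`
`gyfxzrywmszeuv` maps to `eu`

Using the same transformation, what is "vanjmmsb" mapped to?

What's happening: move the last 3 characters to the front (rotate right by 3), then keep only the first 2 characters.
Working it through for "vanjmmsb": intermediate "msbvanjm", final "ms".

ms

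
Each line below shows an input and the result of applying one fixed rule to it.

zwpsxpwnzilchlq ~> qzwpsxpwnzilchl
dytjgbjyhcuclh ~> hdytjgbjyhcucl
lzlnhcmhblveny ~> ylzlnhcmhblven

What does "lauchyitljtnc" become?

clauchyitljtn

In each case the input is transformed by: move the last character to the front.
"lauchyitljtnc" → "clauchyitljtn".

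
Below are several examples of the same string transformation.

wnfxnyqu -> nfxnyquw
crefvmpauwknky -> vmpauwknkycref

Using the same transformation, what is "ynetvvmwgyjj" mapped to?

The pattern: swap the front and back halves of the string, then move the last 3 characters to the front (rotate right by 3).
So "ynetvvmwgyjj" becomes "tvvmwgyjjyne".

tvvmwgyjjyne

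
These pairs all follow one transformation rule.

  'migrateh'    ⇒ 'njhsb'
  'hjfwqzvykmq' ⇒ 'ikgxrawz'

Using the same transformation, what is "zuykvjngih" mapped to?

Rule — delete the last 3 characters, then shift every letter 1 place forward in the alphabet (wrapping around).
For "zuykvjngih" the result is "avzlwko".

avzlwko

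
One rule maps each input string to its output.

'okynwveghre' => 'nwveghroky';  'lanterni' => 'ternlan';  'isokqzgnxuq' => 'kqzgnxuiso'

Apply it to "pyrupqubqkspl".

What's happening: delete the last character, then move the first 3 characters to the end (rotate left by 3).
"pyrupqubqkspl" → "pyrupqubqksp" → "upqubqksppyr".
(Check on "okynwveghre": → "okynwveghr" → "nwveghroky" ✓)

upqubqksppyr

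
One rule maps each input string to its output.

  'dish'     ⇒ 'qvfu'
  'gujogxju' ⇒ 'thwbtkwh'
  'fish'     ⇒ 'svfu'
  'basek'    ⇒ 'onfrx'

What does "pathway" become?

cngujnl

The rule is to shift every letter 13 places forward in the alphabet (wrapping around) — i.e. ROT13.
For "pathway" the result is "cngujnl".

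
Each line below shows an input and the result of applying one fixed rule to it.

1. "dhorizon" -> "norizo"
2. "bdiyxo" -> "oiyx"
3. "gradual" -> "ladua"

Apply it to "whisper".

rispe

The transformation: delete the first 2 characters, then move the last character to the front.
For "whisper" the result is "rispe".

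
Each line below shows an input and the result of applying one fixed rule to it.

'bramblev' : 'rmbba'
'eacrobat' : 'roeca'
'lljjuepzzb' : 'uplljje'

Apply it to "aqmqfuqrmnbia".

urqqqnmmfa

Looking at the pairs, the operation is to delete the last 3 characters, then sort the characters into reverse alphabetical order.
Applying both steps to "aqmqfuqrmnbia": "aqmqfuqrmn", then "urqqqnmmfa".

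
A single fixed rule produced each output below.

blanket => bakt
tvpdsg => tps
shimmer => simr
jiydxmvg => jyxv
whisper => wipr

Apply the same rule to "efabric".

What's happening: keep every other character starting from the first (positions 1st, 3rd, 5th, ...).
On "efabric" that produces "earc".

earc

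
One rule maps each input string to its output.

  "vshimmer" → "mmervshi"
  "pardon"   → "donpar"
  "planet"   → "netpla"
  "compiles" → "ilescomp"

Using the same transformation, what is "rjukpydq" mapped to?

pydqrjuk

Looking at the pairs, the operation is to swap the front and back halves of the string.
Doing the same to "rjukpydq": "pydqrjuk".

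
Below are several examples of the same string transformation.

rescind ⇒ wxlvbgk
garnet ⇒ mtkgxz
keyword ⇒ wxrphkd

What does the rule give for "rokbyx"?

The pattern: swap the first and last characters, then shift every letter 7 places backward in the alphabet (wrapping around).
Starting from "rokbyx": after the first operation, "xokbyr"; after the second, "qhdurk".

qhdurk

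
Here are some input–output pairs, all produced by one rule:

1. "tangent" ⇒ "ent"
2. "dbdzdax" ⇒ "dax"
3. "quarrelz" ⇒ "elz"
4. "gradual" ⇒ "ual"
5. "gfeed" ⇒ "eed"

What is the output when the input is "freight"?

ght

In each case the input is transformed by: keep only the last 3 characters.
"freight" → "ght".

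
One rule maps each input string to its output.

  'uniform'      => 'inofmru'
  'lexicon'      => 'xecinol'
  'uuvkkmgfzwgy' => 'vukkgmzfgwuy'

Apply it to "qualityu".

auilytqu

Looking at the pairs, the operation is to move the first character to the end, then swap each adjacent pair of characters (1↔2, 3↔4, ...).
Starting from "qualityu": after the first operation, "ualityuq"; after the second, "auilytqu".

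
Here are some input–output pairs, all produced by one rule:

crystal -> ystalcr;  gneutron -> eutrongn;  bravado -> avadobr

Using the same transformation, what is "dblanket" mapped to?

lanketdb

The rule is to move the first 2 characters to the end (rotate left by 2).
On "dblanket" that produces "lanketdb".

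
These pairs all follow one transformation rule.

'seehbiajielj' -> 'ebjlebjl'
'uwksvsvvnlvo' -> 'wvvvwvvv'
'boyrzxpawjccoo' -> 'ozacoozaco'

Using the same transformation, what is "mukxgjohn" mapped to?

ughugh

Looking at the pairs, the operation is to keep one character in every 3, starting at position 2 (positions 2nd, 5th, 8th, ...), then write the whole string twice.
On "mukxgjohn" that produces "ughugh".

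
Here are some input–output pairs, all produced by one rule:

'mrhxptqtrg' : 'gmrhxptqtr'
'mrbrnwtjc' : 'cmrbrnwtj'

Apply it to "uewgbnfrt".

tuewgbnfr

Rule — move the last character to the front.
Applying that to "uewgbnfrt" gives "tuewgbnfr".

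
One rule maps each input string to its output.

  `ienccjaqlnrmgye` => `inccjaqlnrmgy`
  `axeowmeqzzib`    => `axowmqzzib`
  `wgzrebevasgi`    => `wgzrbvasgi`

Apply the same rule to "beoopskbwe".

boopskbw

Looking at the pairs, the operation is to remove every "e".
So "beoopskbwe" becomes "boopskbw".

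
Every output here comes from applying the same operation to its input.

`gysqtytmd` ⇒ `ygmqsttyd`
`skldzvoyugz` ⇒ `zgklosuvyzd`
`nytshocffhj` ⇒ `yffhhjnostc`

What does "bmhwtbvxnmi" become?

xbhimmntvwb

Each output is the input with this applied: sort the characters into alphabetical order, then swap the first and last characters.
"bmhwtbvxnmi" → "bbhimmntvwx" → "xbhimmntvwb".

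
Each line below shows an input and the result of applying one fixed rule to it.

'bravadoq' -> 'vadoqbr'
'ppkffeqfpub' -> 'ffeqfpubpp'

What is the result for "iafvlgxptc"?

The transformation: move the first 2 characters to the end (rotate left by 2), then delete the first character.
So "iafvlgxptc" becomes "vlgxptcia".

vlgxptcia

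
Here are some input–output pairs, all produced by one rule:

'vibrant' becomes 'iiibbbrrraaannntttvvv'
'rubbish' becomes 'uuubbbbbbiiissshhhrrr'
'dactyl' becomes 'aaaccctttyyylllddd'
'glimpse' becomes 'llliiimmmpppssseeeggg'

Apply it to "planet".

lllaaannneeetttppp

The pattern: move the first character to the end, then repeat every character 3 times.
Starting from "planet": after the first operation, "lanetp"; after the second, "lllaaannneeetttppp".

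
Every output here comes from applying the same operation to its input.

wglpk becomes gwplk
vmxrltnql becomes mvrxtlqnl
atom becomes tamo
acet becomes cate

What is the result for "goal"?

ogla

The rule is to swap each adjacent pair of characters (1↔2, 3↔4, ...).
Applying that to "goal" gives "ogla".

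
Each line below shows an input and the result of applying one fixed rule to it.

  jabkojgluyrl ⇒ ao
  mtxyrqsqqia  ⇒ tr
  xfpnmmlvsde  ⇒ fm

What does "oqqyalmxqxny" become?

qa

The rule is to keep one character in every 3, starting at position 2 (positions 2nd, 5th, 8th, ...), then delete the last 2 characters.
Working it through for "oqqyalmxqxny": intermediate "qaxn", final "qa".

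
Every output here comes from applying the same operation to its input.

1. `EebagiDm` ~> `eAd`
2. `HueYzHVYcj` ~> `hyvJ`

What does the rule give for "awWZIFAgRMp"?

Azam

The pattern: flip the case of every letter, then keep one character in every 3, starting at position 1 (positions 1st, 4th, 7th, ...).
"awWZIFAgRMp" → "AWwzifaGrmP" → "Azam".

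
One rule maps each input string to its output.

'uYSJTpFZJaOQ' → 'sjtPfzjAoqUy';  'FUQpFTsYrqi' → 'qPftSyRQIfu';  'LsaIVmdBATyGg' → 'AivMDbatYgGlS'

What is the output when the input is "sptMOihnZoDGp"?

The pattern: move the first 2 characters to the end (rotate left by 2), then flip the case of every letter.
For "sptMOihnZoDGp", step one produces "tMOihnZoDGpsp"; step two turns that into "TmoIHNzOdgPSP".

TmoIHNzOdgPSP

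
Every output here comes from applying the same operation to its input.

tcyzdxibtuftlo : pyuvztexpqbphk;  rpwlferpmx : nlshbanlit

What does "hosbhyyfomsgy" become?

dkoxduubkiocu

Each output is the input with this applied: shift every letter 4 places backward in the alphabet (wrapping around).
On "hosbhyyfomsgy" that produces "dkoxduubkiocu".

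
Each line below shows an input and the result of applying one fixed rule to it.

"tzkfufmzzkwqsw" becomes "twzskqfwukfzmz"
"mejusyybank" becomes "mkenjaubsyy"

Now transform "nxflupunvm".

nmxvfnluup

Rule — take characters alternately from the front and the back (1st, last, 2nd, 2nd-last, ...).
Applying that to "nxflupunvm" gives "nmxvfnluup".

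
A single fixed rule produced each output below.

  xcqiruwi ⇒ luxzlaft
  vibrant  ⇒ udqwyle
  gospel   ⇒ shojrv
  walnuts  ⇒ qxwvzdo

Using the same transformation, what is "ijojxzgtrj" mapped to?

The pattern: shift every letter 3 places forward in the alphabet (wrapping around), then move the first 3 characters to the end (rotate left by 3).
Starting from "ijojxzgtrj": after the first operation, "lmrmacjwum"; after the second, "macjwumlmr".

macjwumlmr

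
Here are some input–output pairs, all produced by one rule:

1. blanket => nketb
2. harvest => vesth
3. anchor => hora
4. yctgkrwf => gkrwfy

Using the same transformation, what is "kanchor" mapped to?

What's happening: move the first 3 characters to the end (rotate left by 3), then delete the last 2 characters.
Applying that to "kanchor" gives "chork".

chork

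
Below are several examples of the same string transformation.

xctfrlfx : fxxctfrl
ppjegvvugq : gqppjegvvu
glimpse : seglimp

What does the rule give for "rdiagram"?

amrdiagr

The rule is to move the last 2 characters to the front (rotate right by 2).
"rdiagram" → "amrdiagr".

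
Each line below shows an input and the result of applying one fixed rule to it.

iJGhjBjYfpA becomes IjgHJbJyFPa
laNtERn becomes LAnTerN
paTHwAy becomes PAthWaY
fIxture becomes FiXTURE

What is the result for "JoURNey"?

The transformation: flip the case of every letter.
On "JoURNey" that produces "jOurnEY".

jOurnEY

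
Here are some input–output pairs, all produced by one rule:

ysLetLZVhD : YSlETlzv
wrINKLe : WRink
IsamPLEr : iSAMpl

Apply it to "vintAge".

VINTa

The transformation: flip the case of every letter, then delete the last 2 characters.
Starting from "vintAge": after the first operation, "VINTaGE"; after the second, "VINTa".
(Check on "IsamPLEr": → "iSAMpleR" → "iSAMpl" ✓)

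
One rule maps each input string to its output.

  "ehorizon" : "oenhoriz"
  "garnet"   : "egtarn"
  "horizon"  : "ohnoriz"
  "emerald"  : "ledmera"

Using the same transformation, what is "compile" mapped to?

lceompi

What's happening: swap the first and last characters, then move the last 2 characters to the front (rotate right by 2).
For "compile", step one produces "eompilc"; step two turns that into "lceompi".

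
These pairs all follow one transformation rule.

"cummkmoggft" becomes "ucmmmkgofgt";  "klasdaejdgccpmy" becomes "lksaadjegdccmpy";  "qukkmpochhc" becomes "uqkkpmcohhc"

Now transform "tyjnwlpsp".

ytnjlwspp

The pattern: swap each adjacent pair of characters (1↔2, 3↔4, ...).
Doing the same to "tyjnwlpsp": "ytnjlwspp".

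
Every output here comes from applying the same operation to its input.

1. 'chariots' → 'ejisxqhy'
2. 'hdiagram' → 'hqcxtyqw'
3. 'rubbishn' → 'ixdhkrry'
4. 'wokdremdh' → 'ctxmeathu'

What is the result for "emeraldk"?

The transformation: shift every letter 10 places backward in the alphabet (wrapping around), then move the last 3 characters to the front (rotate right by 3).
Starting from "emeraldk": after the first operation, "ucuhqbta"; after the second, "btaucuhq".

btaucuhq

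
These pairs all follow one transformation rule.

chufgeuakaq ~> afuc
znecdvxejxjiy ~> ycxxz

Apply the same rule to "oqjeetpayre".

repo

Rule — keep one character in every 3, starting at position 1 (positions 1st, 4th, 7th, ...), then swap the first and last characters.
On "oqjeetpayre" that produces "repo".
(Check on "chufgeuakaq": → "cfua" → "afuc" ✓)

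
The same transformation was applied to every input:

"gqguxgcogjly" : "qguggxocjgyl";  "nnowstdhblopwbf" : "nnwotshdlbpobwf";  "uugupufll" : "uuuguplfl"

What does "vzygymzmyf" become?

zvgymymzfy

In each case the input is transformed by: swap each adjacent pair of characters (1↔2, 3↔4, ...).
So "vzygymzmyf" becomes "zvgymymzfy".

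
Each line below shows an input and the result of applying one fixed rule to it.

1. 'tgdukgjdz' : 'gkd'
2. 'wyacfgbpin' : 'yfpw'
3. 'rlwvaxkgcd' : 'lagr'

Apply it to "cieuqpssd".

Each output is the input with this applied: move the first character to the end, then keep one character in every 3, starting at position 1 (positions 1st, 4th, 7th, ...).
For "cieuqpssd", step one produces "ieuqpssdc"; step two turns that into "iqs".

iqs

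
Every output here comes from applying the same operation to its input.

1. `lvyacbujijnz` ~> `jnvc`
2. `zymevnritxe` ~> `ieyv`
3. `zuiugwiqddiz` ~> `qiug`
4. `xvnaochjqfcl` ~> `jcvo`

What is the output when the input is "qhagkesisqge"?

ighk

Rule — keep one character in every 3, starting at position 2 (positions 2nd, 5th, 8th, ...), then move the last 2 characters to the front (rotate right by 2).
For "qhagkesisqge", step one produces "hkig"; step two turns that into "ighk".
(Check on "zuiugwiqddiz": → "ugqi" → "qiug" ✓)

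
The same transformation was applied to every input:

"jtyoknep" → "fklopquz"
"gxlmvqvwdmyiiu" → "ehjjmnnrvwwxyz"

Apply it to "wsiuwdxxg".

ehjtvxxyy

The rule is to sort the characters into alphabetical order, then shift every letter 1 place forward in the alphabet (wrapping around).
Working it through for "wsiuwdxxg": intermediate "dgisuwwxx", final "ehjtvxxyy".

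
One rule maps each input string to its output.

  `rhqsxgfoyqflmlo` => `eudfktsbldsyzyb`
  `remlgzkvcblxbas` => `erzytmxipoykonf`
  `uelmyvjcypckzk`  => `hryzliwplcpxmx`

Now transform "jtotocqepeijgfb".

What's happening: shift every letter 13 places forward in the alphabet (wrapping around) — i.e. ROT13.
"jtotocqepeijgfb" → "wgbgbpdrcrvwtso".

wgbgbpdrcrvwtso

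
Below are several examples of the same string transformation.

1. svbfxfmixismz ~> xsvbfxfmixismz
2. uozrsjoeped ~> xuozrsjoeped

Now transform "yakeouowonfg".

xyakeouowonfg

The rule is to prepend "x".
Applying that to "yakeouowonfg" gives "xyakeouowonfg".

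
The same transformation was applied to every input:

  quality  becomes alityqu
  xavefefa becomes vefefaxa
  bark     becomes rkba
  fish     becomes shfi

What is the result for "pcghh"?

The transformation: move the first 2 characters to the end (rotate left by 2).
So "pcghh" becomes "ghhpc".

ghhpc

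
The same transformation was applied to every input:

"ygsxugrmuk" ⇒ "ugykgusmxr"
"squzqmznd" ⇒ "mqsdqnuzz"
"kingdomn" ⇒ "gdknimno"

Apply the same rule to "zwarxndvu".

The rule is to take characters alternately from the front and the back (1st, last, 2nd, 2nd-last, ...), then move the last 2 characters to the front (rotate right by 2).
So "zwarxndvu" becomes "nxzuwvadr".

nxzuwvadr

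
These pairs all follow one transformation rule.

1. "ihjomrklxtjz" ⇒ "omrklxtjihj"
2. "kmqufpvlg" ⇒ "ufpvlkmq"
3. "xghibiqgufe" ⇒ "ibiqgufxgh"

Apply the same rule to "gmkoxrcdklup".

In each case the input is transformed by: delete the last character, then move the first 3 characters to the end (rotate left by 3).
For "gmkoxrcdklup", step one produces "gmkoxrcdklu"; step two turns that into "oxrcdklugmk".

oxrcdklugmk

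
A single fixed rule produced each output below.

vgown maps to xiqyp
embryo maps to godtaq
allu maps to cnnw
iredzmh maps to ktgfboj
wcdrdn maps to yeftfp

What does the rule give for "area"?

Rule — shift every letter 2 places forward in the alphabet (wrapping around).
For "area" the result is "ctgc".

ctgc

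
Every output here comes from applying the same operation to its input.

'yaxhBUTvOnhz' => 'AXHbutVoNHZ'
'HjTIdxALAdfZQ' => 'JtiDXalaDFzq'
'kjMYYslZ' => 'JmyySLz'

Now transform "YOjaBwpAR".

oJAbWPar

Looking at the pairs, the operation is to delete the first character, then flip the case of every letter.
For "YOjaBwpAR" the result is "oJAbWPar".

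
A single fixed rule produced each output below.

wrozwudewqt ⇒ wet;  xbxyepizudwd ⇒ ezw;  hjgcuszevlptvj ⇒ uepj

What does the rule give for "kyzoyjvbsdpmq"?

ybp

In each case the input is transformed by: delete the first 3 characters, then keep one character in every 3, starting at position 2 (positions 2nd, 5th, 8th, ...).
Starting from "kyzoyjvbsdpmq": after the first operation, "oyjvbsdpmq"; after the second, "ybp".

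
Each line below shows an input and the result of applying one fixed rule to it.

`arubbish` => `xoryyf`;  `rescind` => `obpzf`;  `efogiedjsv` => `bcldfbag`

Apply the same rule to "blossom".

The rule is to delete the last 2 characters, then shift every letter 3 places backward in the alphabet (wrapping around).
So "blossom" becomes "yilpp".

yilpp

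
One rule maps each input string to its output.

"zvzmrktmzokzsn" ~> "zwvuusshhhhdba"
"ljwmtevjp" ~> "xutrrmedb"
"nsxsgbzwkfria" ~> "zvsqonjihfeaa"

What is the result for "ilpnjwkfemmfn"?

The rule is to shift every letter 8 places forward in the alphabet (wrapping around), then sort the characters into reverse alphabetical order.
Starting from "ilpnjwkfemmfn": after the first operation, "qtxvresnmuunv"; after the second, "xvvuutsrqnnme".

xvvuutsrqnnme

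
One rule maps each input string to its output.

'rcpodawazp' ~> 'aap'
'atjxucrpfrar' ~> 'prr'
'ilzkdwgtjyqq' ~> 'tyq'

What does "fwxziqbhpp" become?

qhp

In each case the input is transformed by: keep every other character starting from the second (positions 2nd, 4th, 6th, ...), then keep only the last 3 characters.
"fwxziqbhpp" → "wzqhp" → "qhp".
(Check on "ilzkdwgtjyqq": → "lkwtyq" → "tyq" ✓)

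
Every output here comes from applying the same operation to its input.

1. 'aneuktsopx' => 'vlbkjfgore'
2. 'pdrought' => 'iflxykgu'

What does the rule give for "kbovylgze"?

fmpcxqvbs

What's happening: move the first 2 characters to the end (rotate left by 2), then shift every letter 9 places backward in the alphabet (wrapping around).
On "kbovylgze": the first step gives "ovylgzekb", and the second then gives "fmpcxqvbs".
(Check on "pdrought": → "roughtpd" → "iflxykgu" ✓)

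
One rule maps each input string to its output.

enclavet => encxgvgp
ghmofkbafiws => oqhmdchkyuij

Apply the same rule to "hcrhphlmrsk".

Looking at the pairs, the operation is to shift every letter 2 places forward in the alphabet (wrapping around), then move the first 2 characters to the end (rotate left by 2).
"hcrhphlmrsk" → "tjrjnotumje".
(Check on "enclavet": → "gpencxgv" → "encxgvgp" ✓)

tjrjnotumje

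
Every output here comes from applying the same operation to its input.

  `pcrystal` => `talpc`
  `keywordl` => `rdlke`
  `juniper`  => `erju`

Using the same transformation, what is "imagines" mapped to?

Each output is the input with this applied: move the first 2 characters to the end (rotate left by 2), then delete the first 3 characters.
"imagines" → "aginesim" → "nesim".

nesim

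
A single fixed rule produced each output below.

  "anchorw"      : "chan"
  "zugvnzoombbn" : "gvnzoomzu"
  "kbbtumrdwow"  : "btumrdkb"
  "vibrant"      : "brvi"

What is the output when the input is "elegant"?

egel

Looking at the pairs, the operation is to delete the last 3 characters, then move the first 2 characters to the end (rotate left by 2).
Applying both steps to "elegant": "eleg", then "egel".
(Check on "kbbtumrdwow": → "kbbtumrd" → "btumrdkb" ✓)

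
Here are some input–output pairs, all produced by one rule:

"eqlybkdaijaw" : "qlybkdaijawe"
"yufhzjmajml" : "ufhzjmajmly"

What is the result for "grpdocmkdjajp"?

The pattern: move the first character to the end.
For "grpdocmkdjajp" the result is "rpdocmkdjajpg".

rpdocmkdjajpg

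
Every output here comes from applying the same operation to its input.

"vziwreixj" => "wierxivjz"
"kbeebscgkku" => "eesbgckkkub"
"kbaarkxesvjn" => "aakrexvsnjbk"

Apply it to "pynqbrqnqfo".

The pattern: move the first 2 characters to the end (rotate left by 2), then swap each adjacent pair of characters (1↔2, 3↔4, ...).
"pynqbrqnqfo" → "nqbrqnqfopy" → "qnrbnqfqpoy".

qnrbnqfqpoy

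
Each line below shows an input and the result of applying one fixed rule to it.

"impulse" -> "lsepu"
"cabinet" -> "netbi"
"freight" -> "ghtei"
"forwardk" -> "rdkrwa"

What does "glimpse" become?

The rule is to delete the first 2 characters, then move the last 3 characters to the front (rotate right by 3).
"glimpse" → "pseim".

pseim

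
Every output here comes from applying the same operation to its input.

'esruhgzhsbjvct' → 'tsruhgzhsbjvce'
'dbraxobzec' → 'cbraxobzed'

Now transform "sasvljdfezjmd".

dasvljdfezjms

The transformation: swap the first and last characters.
Applying that to "sasvljdfezjmd" gives "dasvljdfezjms".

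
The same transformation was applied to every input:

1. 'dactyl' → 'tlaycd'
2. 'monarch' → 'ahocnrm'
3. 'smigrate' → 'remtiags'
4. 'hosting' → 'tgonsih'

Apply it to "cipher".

The pattern: take characters alternately from the front and the back (1st, last, 2nd, 2nd-last, ...), then swap the first and last characters.
Working it through for "cipher": intermediate "crieph", final "hriepc".

hriepc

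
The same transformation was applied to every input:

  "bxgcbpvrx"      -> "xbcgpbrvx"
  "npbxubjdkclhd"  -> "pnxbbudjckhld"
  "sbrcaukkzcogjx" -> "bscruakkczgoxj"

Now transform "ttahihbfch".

tthahifbhc

Rule — swap each adjacent pair of characters (1↔2, 3↔4, ...).
On "ttahihbfch" that produces "tthahifbhc".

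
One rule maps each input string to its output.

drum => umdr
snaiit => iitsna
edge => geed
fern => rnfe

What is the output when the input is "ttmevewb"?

vewbttme

In each case the input is transformed by: swap the front and back halves of the string.
Doing the same to "ttmevewb": "vewbttme".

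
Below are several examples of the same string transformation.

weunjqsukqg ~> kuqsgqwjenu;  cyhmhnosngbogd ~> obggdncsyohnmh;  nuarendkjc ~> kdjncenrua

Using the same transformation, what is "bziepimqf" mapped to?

miqpfebiz

Rule — move the last 3 characters to the front (rotate right by 3), then take characters alternately from the front and the back (1st, last, 2nd, 2nd-last, ...).
Applying both steps to "bziepimqf": "mqfbziepi", then "miqpfebiz".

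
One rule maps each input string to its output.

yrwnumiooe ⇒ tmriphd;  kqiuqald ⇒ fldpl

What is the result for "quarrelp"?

Each output is the input with this applied: delete the last 3 characters, then shift every letter 5 places backward in the alphabet (wrapping around).
"quarrelp" → "lpvmm".

lpvmm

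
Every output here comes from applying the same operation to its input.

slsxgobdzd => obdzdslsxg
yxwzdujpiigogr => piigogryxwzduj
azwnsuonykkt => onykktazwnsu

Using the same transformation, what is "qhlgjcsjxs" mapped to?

The rule is to swap the front and back halves of the string.
Doing the same to "qhlgjcsjxs": "csjxsqhlgj".

csjxsqhlgj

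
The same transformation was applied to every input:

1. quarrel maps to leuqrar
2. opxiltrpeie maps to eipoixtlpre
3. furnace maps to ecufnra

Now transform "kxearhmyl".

The pattern: move the last 2 characters to the front (rotate right by 2), then swap each adjacent pair of characters (1↔2, 3↔4, ...).
Working it through for "kxearhmyl": intermediate "ylkxearhm", final "lyxkaehrm".

lyxkaehrm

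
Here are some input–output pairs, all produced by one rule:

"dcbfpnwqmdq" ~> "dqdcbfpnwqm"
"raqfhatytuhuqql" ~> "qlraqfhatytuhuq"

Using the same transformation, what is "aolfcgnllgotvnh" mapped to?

What's happening: move the last 2 characters to the front (rotate right by 2).
For "aolfcgnllgotvnh" the result is "nhaolfcgnllgotv".

nhaolfcgnllgotv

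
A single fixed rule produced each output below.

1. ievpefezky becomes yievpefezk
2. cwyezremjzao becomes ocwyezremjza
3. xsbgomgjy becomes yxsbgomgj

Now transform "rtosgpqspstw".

wrtosgpqspst

Rule — move the last character to the front.
Doing the same to "rtosgpqspstw": "wrtosgpqspst".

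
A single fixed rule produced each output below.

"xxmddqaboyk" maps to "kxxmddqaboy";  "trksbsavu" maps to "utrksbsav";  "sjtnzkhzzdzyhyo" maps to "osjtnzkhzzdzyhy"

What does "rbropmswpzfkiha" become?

arbropmswpzfkih

The rule is to move the last character to the front.
On "rbropmswpzfkiha" that produces "arbropmswpzfkih".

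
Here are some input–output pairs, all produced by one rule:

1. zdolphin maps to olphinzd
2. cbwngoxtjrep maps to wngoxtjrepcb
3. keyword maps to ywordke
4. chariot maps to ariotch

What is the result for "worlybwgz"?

Rule — move the first 2 characters to the end (rotate left by 2).
Applying that to "worlybwgz" gives "rlybwgzwo".

rlybwgzwo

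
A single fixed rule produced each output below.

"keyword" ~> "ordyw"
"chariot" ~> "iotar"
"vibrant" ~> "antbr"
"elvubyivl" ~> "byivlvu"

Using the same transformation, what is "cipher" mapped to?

Looking at the pairs, the operation is to delete the first 2 characters, then move the first 2 characters to the end (rotate left by 2).
"cipher" → "pher" → "erph".

erph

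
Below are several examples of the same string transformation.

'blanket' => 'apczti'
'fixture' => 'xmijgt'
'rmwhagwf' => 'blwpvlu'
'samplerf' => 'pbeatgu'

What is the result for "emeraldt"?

btgpasi

What's happening: delete the first character, then shift every letter 11 places backward in the alphabet (wrapping around).
Working it through for "emeraldt": intermediate "meraldt", final "btgpasi".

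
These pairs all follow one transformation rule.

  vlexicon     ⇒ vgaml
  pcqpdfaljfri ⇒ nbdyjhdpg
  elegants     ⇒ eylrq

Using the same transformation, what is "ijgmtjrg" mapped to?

In each case the input is transformed by: delete the first 3 characters, then shift every letter 2 places backward in the alphabet (wrapping around).
Starting from "ijgmtjrg": after the first operation, "mtjrg"; after the second, "krhpe".

krhpe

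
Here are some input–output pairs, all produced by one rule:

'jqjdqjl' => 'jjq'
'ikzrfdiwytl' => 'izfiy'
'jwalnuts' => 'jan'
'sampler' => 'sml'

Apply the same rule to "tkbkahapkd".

Looking at the pairs, the operation is to delete the last 2 characters, then keep every other character starting from the first (positions 1st, 3rd, 5th, ...).
Working it through for "tkbkahapkd": intermediate "tkbkahap", final "tbaa".

tbaa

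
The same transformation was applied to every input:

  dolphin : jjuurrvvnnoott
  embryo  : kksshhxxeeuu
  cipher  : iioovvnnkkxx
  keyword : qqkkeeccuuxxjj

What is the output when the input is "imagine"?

What's happening: double every character, then shift every letter 6 places forward in the alphabet (wrapping around).
Starting from "imagine": after the first operation, "iimmaaggiinnee"; after the second, "oossggmmoottkk".
(Check on "embryo": → "eemmbbrryyoo" → "kksshhxxeeuu" ✓)

oossggmmoottkk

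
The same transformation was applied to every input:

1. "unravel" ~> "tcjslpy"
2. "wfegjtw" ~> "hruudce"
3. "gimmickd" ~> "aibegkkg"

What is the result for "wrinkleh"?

In each case the input is transformed by: shift every letter 2 places backward in the alphabet (wrapping around), then move the last 3 characters to the front (rotate right by 3).
Starting from "wrinkleh": after the first operation, "upglijcf"; after the second, "jcfupgli".

jcfupgli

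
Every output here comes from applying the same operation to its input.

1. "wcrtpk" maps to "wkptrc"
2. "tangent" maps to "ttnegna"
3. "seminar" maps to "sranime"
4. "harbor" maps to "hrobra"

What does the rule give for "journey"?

Rule — move the first character to the end, then reverse the string.
Working it through for "journey": intermediate "ourneyj", final "jyenruo".

jyenruo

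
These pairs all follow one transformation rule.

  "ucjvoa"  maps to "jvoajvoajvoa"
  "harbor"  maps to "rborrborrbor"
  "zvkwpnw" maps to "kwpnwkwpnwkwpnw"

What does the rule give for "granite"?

aniteaniteanite

Rule — delete the first 2 characters, then write the whole string 3 times in a row.
"granite" → "anite" → "aniteaniteanite".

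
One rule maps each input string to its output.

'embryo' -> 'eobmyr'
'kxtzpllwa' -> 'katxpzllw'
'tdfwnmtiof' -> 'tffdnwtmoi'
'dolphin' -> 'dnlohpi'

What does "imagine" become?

ieamign

Each output is the input with this applied: move the last character to the front, then swap each adjacent pair of characters (1↔2, 3↔4, ...).
"imagine" → "eimagin" → "ieamign".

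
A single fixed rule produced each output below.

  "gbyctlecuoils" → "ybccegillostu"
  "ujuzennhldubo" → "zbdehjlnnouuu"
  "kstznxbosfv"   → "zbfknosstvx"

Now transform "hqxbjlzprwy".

zbhjlpqrwxy

Rule — sort the characters into alphabetical order, then move the last character to the front.
For "hqxbjlzprwy" the result is "zbhjlpqrwxy".
(Check on "kstznxbosfv": → "bfknosstvxz" → "zbfknosstvx" ✓)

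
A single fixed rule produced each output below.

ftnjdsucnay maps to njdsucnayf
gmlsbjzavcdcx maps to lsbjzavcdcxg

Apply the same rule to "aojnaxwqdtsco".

The transformation: move the first 2 characters to the end (rotate left by 2), then delete the last character.
On "aojnaxwqdtsco": the first step gives "jnaxwqdtscoao", and the second then gives "jnaxwqdtscoa".

jnaxwqdtscoa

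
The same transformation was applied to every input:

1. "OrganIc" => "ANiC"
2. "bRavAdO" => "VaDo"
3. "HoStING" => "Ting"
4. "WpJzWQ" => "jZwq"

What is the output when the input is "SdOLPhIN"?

In each case the input is transformed by: flip the case of every letter, then keep only the last 4 characters.
For "SdOLPhIN", step one produces "sDolpHin"; step two turns that into "pHin".

pHin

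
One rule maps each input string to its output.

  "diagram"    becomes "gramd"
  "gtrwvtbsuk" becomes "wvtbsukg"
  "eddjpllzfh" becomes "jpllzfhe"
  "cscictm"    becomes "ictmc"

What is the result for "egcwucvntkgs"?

The rule is to move the first 3 characters to the end (rotate left by 3), then delete the last 2 characters.
Starting from "egcwucvntkgs": after the first operation, "wucvntkgsegc"; after the second, "wucvntkgse".

wucvntkgse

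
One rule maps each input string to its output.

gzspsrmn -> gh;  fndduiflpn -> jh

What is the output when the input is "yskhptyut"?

on

What's happening: shift every letter 6 places backward in the alphabet (wrapping around), then keep only the last 2 characters.
On "yskhptyut" that produces "on".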